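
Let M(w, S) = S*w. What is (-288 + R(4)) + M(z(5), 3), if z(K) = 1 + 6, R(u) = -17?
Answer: -284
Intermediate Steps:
z(K) = 7
(-288 + R(4)) + M(z(5), 3) = (-288 - 17) + 3*7 = -305 + 21 = -284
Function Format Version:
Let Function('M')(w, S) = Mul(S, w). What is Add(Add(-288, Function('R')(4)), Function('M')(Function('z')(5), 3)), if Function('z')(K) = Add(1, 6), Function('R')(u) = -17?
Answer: -284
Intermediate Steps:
Function('z')(K) = 7
Add(Add(-288, Function('R')(4)), Function('M')(Function('z')(5), 3)) = Add(Add(-288, -17), Mul(3, 7)) = Add(-305, 21) = -284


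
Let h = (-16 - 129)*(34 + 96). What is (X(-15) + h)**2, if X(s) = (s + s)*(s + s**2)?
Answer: 632522500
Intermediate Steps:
X(s) = 2*s*(s + s**2) (X(s) = (2*s)*(s + s**2) = 2*s*(s + s**2))
h = -18850 (h = -145*130 = -18850)
(X(-15) + h)**2 = (2*(-15)**2*(1 - 15) - 18850)**2 = (2*225*(-14) - 18850)**2 = (-6300 - 18850)**2 = (-25150)**2 = 632522500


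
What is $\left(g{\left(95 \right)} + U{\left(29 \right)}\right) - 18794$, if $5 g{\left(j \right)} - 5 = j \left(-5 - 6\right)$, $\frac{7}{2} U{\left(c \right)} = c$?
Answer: $- \frac{132956}{7} \approx -18994.0$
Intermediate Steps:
$U{\left(c \right)} = \frac{2 c}{7}$
$g{\left(j \right)} = 1 - \frac{11 j}{5}$ ($g{\left(j \right)} = 1 + \frac{j \left(-5 - 6\right)}{5} = 1 + \frac{j \left(-11\right)}{5} = 1 + \frac{\left(-11\right) j}{5} = 1 - \frac{11 j}{5}$)
$\left(g{\left(95 \right)} + U{\left(29 \right)}\right) - 18794 = \left(\left(1 - 209\right) + \frac{2}{7} \cdot 29\right) - 18794 = \left(\left(1 - 209\right) + \frac{58}{7}\right) - 18794 = \left(-208 + \frac{58}{7}\right) - 18794 = - \frac{1398}{7} - 18794 = - \frac{132956}{7}$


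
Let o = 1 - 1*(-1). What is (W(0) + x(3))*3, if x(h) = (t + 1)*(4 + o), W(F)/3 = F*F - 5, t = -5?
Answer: -117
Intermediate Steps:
W(F) = -15 + 3*F² (W(F) = 3*(F*F - 5) = 3*(F² - 5) = 3*(-5 + F²) = -15 + 3*F²)
o = 2 (o = 1 + 1 = 2)
x(h) = -24 (x(h) = (-5 + 1)*(4 + 2) = -4*6 = -24)
(W(0) + x(3))*3 = ((-15 + 3*0²) - 24)*3 = ((-15 + 3*0) - 24)*3 = ((-15 + 0) - 24)*3 = (-15 - 24)*3 = -39*3 = -117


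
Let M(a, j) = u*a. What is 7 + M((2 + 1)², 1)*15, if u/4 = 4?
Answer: 2167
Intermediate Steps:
u = 16 (u = 4*4 = 16)
M(a, j) = 16*a
7 + M((2 + 1)², 1)*15 = 7 + (16*(2 + 1)²)*15 = 7 + (16*3²)*15 = 7 + (16*9)*15 = 7 + 144*15 = 7 + 2160 = 2167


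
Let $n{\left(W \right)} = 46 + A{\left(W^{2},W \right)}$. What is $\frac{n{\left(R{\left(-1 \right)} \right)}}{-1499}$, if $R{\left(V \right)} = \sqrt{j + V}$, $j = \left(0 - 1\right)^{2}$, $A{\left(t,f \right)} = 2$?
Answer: $- \frac{48}{1499} \approx -0.032021$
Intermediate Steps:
$j = 1$ ($j = \left(-1\right)^{2} = 1$)
$R{\left(V \right)} = \sqrt{1 + V}$
$n{\left(W \right)} = 48$ ($n{\left(W \right)} = 46 + 2 = 48$)
$\frac{n{\left(R{\left(-1 \right)} \right)}}{-1499} = \frac{48}{-1499} = 48 \left(- \frac{1}{1499}\right) = - \frac{48}{1499}$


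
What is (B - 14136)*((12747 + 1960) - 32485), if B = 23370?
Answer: -164162052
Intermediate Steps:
(B - 14136)*((12747 + 1960) - 32485) = (23370 - 14136)*((12747 + 1960) - 32485) = 9234*(14707 - 32485) = 9234*(-17778) = -164162052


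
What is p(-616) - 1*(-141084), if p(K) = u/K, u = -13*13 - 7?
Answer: 987590/7 ≈ 1.4108e+5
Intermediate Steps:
u = -176 (u = -169 - 7 = -176)
p(K) = -176/K
p(-616) - 1*(-141084) = -176/(-616) - 1*(-141084) = -176*(-1/616) + 141084 = 2/7 + 141084 = 987590/7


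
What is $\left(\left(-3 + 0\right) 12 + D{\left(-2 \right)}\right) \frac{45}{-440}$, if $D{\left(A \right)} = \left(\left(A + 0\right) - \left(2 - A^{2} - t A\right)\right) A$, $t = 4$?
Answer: $\frac{45}{22} \approx 2.0455$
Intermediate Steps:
$D{\left(A \right)} = A \left(-2 + A^{2} + 5 A\right)$ ($D{\left(A \right)} = \left(\left(A + 0\right) - \left(2 - A^{2} - 4 A\right)\right) A = \left(A + \left(-2 + A^{2} + 4 A\right)\right) A = \left(-2 + A^{2} + 5 A\right) A = A \left(-2 + A^{2} + 5 A\right)$)
$\left(\left(-3 + 0\right) 12 + D{\left(-2 \right)}\right) \frac{45}{-440} = \left(\left(-3 + 0\right) 12 - 2 \left(-2 + \left(-2\right)^{2} + 5 \left(-2\right)\right)\right) \frac{45}{-440} = \left(\left(-3\right) 12 - 2 \left(-2 + 4 - 10\right)\right) 45 \left(- \frac{1}{440}\right) = \left(-36 - -16\right) \left(- \frac{9}{88}\right) = \left(-36 + 16\right) \left(- \frac{9}{88}\right) = \left(-20\right) \left(- \frac{9}{88}\right) = \frac{45}{22}$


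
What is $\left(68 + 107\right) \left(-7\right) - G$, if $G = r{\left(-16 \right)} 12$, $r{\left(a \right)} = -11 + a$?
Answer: $-901$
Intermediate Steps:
$G = -324$ ($G = \left(-11 - 16\right) 12 = \left(-27\right) 12 = -324$)
$\left(68 + 107\right) \left(-7\right) - G = \left(68 + 107\right) \left(-7\right) - -324 = 175 \left(-7\right) + 324 = -1225 + 324 = -901$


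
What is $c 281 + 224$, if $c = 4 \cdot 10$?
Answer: $11464$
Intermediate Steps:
$c = 40$
$c 281 + 224 = 40 \cdot 281 + 224 = 11240 + 224 = 11464$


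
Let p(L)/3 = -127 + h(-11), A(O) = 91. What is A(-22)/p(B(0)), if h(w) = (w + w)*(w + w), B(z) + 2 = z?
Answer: 13/153 ≈ 0.084967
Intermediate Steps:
B(z) = -2 + z
h(w) = 4*w**2 (h(w) = (2*w)*(2*w) = 4*w**2)
p(L) = 1071 (p(L) = 3*(-127 + 4*(-11)**2) = 3*(-127 + 4*121) = 3*(-127 + 484) = 3*357 = 1071)
A(-22)/p(B(0)) = 91/1071 = 91*(1/1071) = 13/153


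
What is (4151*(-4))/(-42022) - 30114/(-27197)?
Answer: 858514748/571436167 ≈ 1.5024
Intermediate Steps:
(4151*(-4))/(-42022) - 30114/(-27197) = -16604*(-1/42022) - 30114*(-1/27197) = 8302/21011 + 30114/27197 = 858514748/571436167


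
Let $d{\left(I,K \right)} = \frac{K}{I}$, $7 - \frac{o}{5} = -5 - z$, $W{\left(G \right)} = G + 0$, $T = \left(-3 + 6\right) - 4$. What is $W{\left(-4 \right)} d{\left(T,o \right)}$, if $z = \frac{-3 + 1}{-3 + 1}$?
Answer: $260$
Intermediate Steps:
$z = 1$ ($z = - \frac{2}{-2} = \left(-2\right) \left(- \frac{1}{2}\right) = 1$)
$T = -1$ ($T = 3 - 4 = -1$)
$W{\left(G \right)} = G$
$o = 65$ ($o = 35 - 5 \left(-5 - 1\right) = 35 - -30 = 35 + 30 = 65$)
$W{\left(-4 \right)} d{\left(T,o \right)} = - 4 \frac{65}{-1} = - 4 \cdot 65 \left(-1\right) = \left(-4\right) \left(-65\right) = 260$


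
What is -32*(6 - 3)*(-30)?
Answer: 2880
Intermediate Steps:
-32*(6 - 3)*(-30) = -96*(-30) = 2880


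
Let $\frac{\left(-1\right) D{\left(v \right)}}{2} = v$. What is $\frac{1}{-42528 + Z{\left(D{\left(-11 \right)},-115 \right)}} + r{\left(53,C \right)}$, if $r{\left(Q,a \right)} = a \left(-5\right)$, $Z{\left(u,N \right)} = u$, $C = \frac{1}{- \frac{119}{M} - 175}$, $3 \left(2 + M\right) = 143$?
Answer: $\frac{14546139}{517127996} \approx 0.028129$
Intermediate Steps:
$M = \frac{137}{3}$ ($M = -2 + \frac{1}{3} \cdot 143 = -2 + \frac{143}{3} = \frac{137}{3} \approx 45.667$)
$D{\left(v \right)} = - 2 v$
$C = - \frac{137}{24332}$ ($C = \frac{1}{- \frac{119}{\frac{137}{3}} - 175} = \frac{1}{\left(-119\right) \frac{3}{137} - 175} = \frac{1}{- \frac{357}{137} - 175} = \frac{1}{- \frac{24332}{137}} = - \frac{137}{24332} \approx -0.0056304$)
$r{\left(Q,a \right)} = - 5 a$
$\frac{1}{-42528 + Z{\left(D{\left(-11 \right)},-115 \right)}} + r{\left(53,C \right)} = \frac{1}{-42528 - -22} - - \frac{685}{24332} = \frac{1}{-42528 + 22} + \frac{685}{24332} = \frac{1}{-42506} + \frac{685}{24332} = - \frac{1}{42506} + \frac{685}{24332} = \frac{14546139}{517127996}$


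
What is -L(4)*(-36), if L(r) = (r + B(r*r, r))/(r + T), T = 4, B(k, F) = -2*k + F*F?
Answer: -54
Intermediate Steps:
B(k, F) = F**2 - 2*k (B(k, F) = -2*k + F**2 = F**2 - 2*k)
L(r) = (r - r**2)/(4 + r) (L(r) = (r + (r**2 - 2*r*r))/(r + 4) = (r + (r**2 - 2*r**2))/(4 + r) = (r - r**2)/(4 + r))
-L(4)*(-36) = -4*(1 - 1*4)/(4 + 4)*(-36) = -4*(1 - 4)/8*(-36) = -4*(1/8)*(-3)*(-36) = -(-3)*(-36)/2 = -1*54 = -54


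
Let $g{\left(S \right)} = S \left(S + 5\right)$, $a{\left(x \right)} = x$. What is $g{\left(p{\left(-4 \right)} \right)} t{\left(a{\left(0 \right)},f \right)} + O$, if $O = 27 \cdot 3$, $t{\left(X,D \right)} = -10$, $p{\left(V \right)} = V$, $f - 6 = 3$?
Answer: $121$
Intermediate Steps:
$f = 9$ ($f = 6 + 3 = 9$)
$g{\left(S \right)} = S \left(5 + S\right)$
$O = 81$
$g{\left(p{\left(-4 \right)} \right)} t{\left(a{\left(0 \right)},f \right)} + O = - 4 \left(5 - 4\right) \left(-10\right) + 81 = \left(-4\right) 1 \left(-10\right) + 81 = \left(-4\right) \left(-10\right) + 81 = 40 + 81 = 121$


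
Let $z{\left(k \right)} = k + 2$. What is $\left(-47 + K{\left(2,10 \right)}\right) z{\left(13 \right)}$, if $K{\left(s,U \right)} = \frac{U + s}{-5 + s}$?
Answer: $-765$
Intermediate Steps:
$z{\left(k \right)} = 2 + k$
$K{\left(s,U \right)} = \frac{U + s}{-5 + s}$
$\left(-47 + K{\left(2,10 \right)}\right) z{\left(13 \right)} = \left(-47 + \frac{10 + 2}{-5 + 2}\right) \left(2 + 13\right) = \left(-47 + \frac{1}{-3} \cdot 12\right) 15 = \left(-47 - 4\right) 15 = \left(-51\right) 15 = -765$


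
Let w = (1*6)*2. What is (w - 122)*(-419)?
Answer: 46090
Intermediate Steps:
w = 12 (w = 6*2 = 12)
(w - 122)*(-419) = (12 - 122)*(-419) = -110*(-419) = 46090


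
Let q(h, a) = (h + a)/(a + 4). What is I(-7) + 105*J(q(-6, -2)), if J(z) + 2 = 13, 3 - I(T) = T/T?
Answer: 1157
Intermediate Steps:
I(T) = 2 (I(T) = 3 - T/T = 3 - 1*1 = 3 - 1 = 2)
q(h, a) = (a + h)/(4 + a)
J(z) = 11 (J(z) = -2 + 13 = 11)
I(-7) + 105*J(q(-6, -2)) = 2 + 105*11 = 2 + 1155 = 1157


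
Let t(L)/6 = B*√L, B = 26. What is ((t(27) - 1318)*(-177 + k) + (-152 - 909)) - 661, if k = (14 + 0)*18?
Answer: -100572 + 35100*√3 ≈ -39777.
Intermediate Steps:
k = 252 (k = 14*18 = 252)
t(L) = 156*√L (t(L) = 6*(26*√L) = 156*√L)
((t(27) - 1318)*(-177 + k) + (-152 - 909)) - 661 = ((156*√27 - 1318)*(-177 + 252) + (-152 - 909)) - 661 = ((156*(3*√3) - 1318)*75 - 1061) - 661 = ((468*√3 - 1318)*75 - 1061) - 661 = ((-1318 + 468*√3)*75 - 1061) - 661 = ((-98850 + 35100*√3) - 1061) - 661 = (-99911 + 35100*√3) - 661 = -100572 + 35100*√3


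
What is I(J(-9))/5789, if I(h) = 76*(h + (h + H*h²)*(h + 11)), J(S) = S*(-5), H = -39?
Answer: -335922660/5789 ≈ -58028.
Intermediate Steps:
J(S) = -5*S
I(h) = 76*h + 76*(11 + h)*(h - 39*h²) (I(h) = 76*(h + (h - 39*h²)*(h + 11)) = 76*(h + (h - 39*h²)*(11 + h)) = 76*(h + (11 + h)*(h - 39*h²)) = 76*h + 76*(11 + h)*(h - 39*h²))
I(J(-9))/5789 = (76*(-5*(-9))*(12 - (-2140)*(-9) - 39*(-5*(-9))²))/5789 = (76*45*(12 - 428*45 - 39*45²))*(1/5789) = (76*45*(12 - 19260 - 39*2025))*(1/5789) = (76*45*(12 - 19260 - 78975))*(1/5789) = (76*45*(-98223))*(1/5789) = -335922660*1/5789 = -335922660/5789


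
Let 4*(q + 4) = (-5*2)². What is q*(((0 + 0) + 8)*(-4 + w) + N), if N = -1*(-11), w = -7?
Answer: -1617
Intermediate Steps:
N = 11
q = 21 (q = -4 + (-5*2)²/4 = -4 + (¼)*(-10)² = -4 + (¼)*100 = -4 + 25 = 21)
q*(((0 + 0) + 8)*(-4 + w) + N) = 21*(((0 + 0) + 8)*(-4 - 7) + 11) = 21*((0 + 8)*(-11) + 11) = 21*(8*(-11) + 11) = 21*(-88 + 11) = 21*(-77) = -1617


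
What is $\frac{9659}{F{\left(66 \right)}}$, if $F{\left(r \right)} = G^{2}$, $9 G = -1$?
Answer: $782379$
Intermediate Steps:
$G = - \frac{1}{9}$ ($G = \frac{1}{9} \left(-1\right) = - \frac{1}{9} \approx -0.11111$)
$F{\left(r \right)} = \frac{1}{81}$ ($F{\left(r \right)} = \left(- \frac{1}{9}\right)^{2} = \frac{1}{81}$)
$\frac{9659}{F{\left(66 \right)}} = 9659 \frac{1}{\frac{1}{81}} = 9659 \cdot 81 = 782379$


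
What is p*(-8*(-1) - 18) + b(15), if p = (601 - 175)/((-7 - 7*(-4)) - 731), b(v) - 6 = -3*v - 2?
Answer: -35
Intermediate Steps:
b(v) = 4 - 3*v (b(v) = 6 + (-3*v - 2) = 6 + (-2 - 3*v) = 4 - 3*v)
p = -⅗ (p = 426/((-7 + 28) - 731) = 426/(21 - 731) = 426/(-710) = 426*(-1/710) = -⅗ ≈ -0.60000)
p*(-8*(-1) - 18) + b(15) = -3*(-8*(-1) - 18)/5 + (4 - 3*15) = -3*(8 - 18)/5 + (4 - 45) = -⅗*(-10) - 41 = 6 - 41 = -35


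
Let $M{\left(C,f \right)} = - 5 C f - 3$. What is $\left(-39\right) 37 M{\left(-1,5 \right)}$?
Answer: $-31746$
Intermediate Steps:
$M{\left(C,f \right)} = -3 - 5 C f$ ($M{\left(C,f \right)} = - 5 C f - 3 = -3 - 5 C f$)
$\left(-39\right) 37 M{\left(-1,5 \right)} = \left(-39\right) 37 \left(-3 - \left(-5\right) 5\right) = - 1443 \left(-3 + 25\right) = \left(-1443\right) 22 = -31746$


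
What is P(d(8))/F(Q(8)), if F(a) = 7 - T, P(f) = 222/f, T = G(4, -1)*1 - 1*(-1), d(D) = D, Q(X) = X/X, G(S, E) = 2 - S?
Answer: 111/32 ≈ 3.4688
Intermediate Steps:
Q(X) = 1
T = -1 (T = (2 - 1*4)*1 - 1*(-1) = (2 - 4)*1 + 1 = -2*1 + 1 = -2 + 1 = -1)
F(a) = 8 (F(a) = 7 - 1*(-1) = 7 + 1 = 8)
P(d(8))/F(Q(8)) = (222/8)/8 = (222*(⅛))*(⅛) = (111/4)*(⅛) = 111/32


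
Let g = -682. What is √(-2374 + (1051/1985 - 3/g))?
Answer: I*√4349835267756110/1353770 ≈ 48.718*I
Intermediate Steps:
√(-2374 + (1051/1985 - 3/g)) = √(-2374 + (1051/1985 - 3/(-682))) = √(-2374 + (1051*(1/1985) - 3*(-1/682))) = √(-2374 + (1051/1985 + 3/682)) = √(-2374 + 722737/1353770) = √(-3213127243/1353770) = I*√4349835267756110/1353770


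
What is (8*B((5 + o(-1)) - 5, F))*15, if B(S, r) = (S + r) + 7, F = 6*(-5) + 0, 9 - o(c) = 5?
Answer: -2280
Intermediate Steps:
o(c) = 4 (o(c) = 9 - 1*5 = 9 - 5 = 4)
F = -30 (F = -30 + 0 = -30)
B(S, r) = 7 + S + r
(8*B((5 + o(-1)) - 5, F))*15 = (8*(7 + ((5 + 4) - 5) - 30))*15 = (8*(7 + (9 - 5) - 30))*15 = (8*(7 + 4 - 30))*15 = (8*(-19))*15 = -152*15 = -2280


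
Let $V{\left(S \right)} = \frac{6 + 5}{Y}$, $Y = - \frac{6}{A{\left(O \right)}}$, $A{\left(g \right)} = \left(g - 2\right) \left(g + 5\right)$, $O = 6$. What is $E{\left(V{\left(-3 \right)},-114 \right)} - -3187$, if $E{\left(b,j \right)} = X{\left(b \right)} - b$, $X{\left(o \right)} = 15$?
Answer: $\frac{9848}{3} \approx 3282.7$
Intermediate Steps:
$A{\left(g \right)} = \left(-2 + g\right) \left(5 + g\right)$
$Y = - \frac{3}{22}$ ($Y = - \frac{6}{-10 + 6^{2} + 3 \cdot 6} = - \frac{6}{-10 + 36 + 18} = - \frac{6}{44} = \left(-6\right) \frac{1}{44} = - \frac{3}{22} \approx -0.13636$)
$V{\left(S \right)} = - \frac{242}{3}$ ($V{\left(S \right)} = \frac{6 + 5}{- \frac{3}{22}} = 11 \left(- \frac{22}{3}\right) = - \frac{242}{3}$)
$E{\left(b,j \right)} = 15 - b$
$E{\left(V{\left(-3 \right)},-114 \right)} - -3187 = \left(15 - - \frac{242}{3}\right) - -3187 = \left(15 + \frac{242}{3}\right) + 3187 = \frac{287}{3} + 3187 = \frac{9848}{3}$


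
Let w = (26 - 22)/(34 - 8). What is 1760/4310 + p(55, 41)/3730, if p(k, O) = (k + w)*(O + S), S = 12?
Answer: 24912671/20899190 ≈ 1.1920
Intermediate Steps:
w = 2/13 (w = 4/26 = 4*(1/26) = 2/13 ≈ 0.15385)
p(k, O) = (12 + O)*(2/13 + k) (p(k, O) = (k + 2/13)*(O + 12) = (2/13 + k)*(12 + O) = (12 + O)*(2/13 + k))
1760/4310 + p(55, 41)/3730 = 1760/4310 + (24/13 + 12*55 + (2/13)*41 + 41*55)/3730 = 1760*(1/4310) + (24/13 + 660 + 82/13 + 2255)*(1/3730) = 176/431 + (38001/13)*(1/3730) = 176/431 + 38001/48490 = 24912671/20899190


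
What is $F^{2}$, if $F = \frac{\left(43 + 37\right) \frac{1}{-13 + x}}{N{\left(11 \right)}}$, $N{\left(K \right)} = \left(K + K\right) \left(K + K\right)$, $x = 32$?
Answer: $\frac{400}{5285401} \approx 7.568 \cdot 10^{-5}$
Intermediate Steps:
$N{\left(K \right)} = 4 K^{2}$ ($N{\left(K \right)} = 2 K 2 K = 4 K^{2}$)
$F = \frac{20}{2299}$ ($F = \frac{\left(43 + 37\right) \frac{1}{-13 + 32}}{4 \cdot 11^{2}} = \frac{80 \cdot \frac{1}{19}}{4 \cdot 121} = \frac{80 \cdot \frac{1}{19}}{484} = \frac{80}{19} \cdot \frac{1}{484} = \frac{20}{2299} \approx 0.0086994$)
$F^{2} = \left(\frac{20}{2299}\right)^{2} = \frac{400}{5285401}$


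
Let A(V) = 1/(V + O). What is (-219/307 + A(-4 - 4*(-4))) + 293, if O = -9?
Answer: 269503/921 ≈ 292.62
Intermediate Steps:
A(V) = 1/(-9 + V) (A(V) = 1/(V - 9) = 1/(-9 + V))
(-219/307 + A(-4 - 4*(-4))) + 293 = (-219/307 + 1/(-9 + (-4 - 4*(-4)))) + 293 = (-219*1/307 + 1/(-9 + (-4 + 16))) + 293 = (-219/307 + 1/(-9 + 12)) + 293 = (-219/307 + 1/3) + 293 = (-219/307 + ⅓) + 293 = -350/921 + 293 = 269503/921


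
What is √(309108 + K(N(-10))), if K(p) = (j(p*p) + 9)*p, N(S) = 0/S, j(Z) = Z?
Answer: 2*√77277 ≈ 555.97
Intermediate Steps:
N(S) = 0
K(p) = p*(9 + p²) (K(p) = (p*p + 9)*p = (p² + 9)*p = (9 + p²)*p = p*(9 + p²))
√(309108 + K(N(-10))) = √(309108 + 0*(9 + 0²)) = √(309108 + 0*(9 + 0)) = √(309108 + 0*9) = √(309108 + 0) = √309108 = 2*√77277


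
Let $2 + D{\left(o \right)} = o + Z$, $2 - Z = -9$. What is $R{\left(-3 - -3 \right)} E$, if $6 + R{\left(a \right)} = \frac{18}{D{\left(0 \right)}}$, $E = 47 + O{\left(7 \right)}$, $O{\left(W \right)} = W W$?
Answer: $-384$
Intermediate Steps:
$Z = 11$ ($Z = 2 - -9 = 2 + 9 = 11$)
$O{\left(W \right)} = W^{2}$
$D{\left(o \right)} = 9 + o$ ($D{\left(o \right)} = -2 + \left(o + 11\right) = -2 + \left(11 + o\right) = 9 + o$)
$E = 96$ ($E = 47 + 7^{2} = 47 + 49 = 96$)
$R{\left(a \right)} = -4$ ($R{\left(a \right)} = -6 + \frac{18}{9 + 0} = -6 + \frac{18}{9} = -6 + 18 \cdot \frac{1}{9} = -6 + 2 = -4$)
$R{\left(-3 - -3 \right)} E = \left(-4\right) 96 = -384$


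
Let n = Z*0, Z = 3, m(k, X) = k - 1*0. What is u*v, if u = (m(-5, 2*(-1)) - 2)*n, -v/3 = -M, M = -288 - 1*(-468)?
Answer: 0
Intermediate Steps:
m(k, X) = k (m(k, X) = k + 0 = k)
M = 180 (M = -288 + 468 = 180)
v = 540 (v = -(-3)*180 = -3*(-180) = 540)
n = 0 (n = 3*0 = 0)
u = 0 (u = (-5 - 2)*0 = -7*0 = 0)
u*v = 0*540 = 0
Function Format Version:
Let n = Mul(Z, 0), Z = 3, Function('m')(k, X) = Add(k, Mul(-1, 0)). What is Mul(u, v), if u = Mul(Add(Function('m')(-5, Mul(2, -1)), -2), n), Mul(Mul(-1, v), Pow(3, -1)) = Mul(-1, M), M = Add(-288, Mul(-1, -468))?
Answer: 0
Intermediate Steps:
Function('m')(k, X) = k (Function('m')(k, X) = Add(k, 0) = k)
M = 180 (M = Add(-288, 468) = 180)
v = 540 (v = Mul(-3, Mul(-1, 180)) = Mul(-3, -180) = 540)
n = 0 (n = Mul(3, 0) = 0)
u = 0 (u = Mul(Add(-5, -2), 0) = Mul(-7, 0) = 0)
Mul(u, v) = Mul(0, 540) = 0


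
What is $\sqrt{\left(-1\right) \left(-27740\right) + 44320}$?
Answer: $2 \sqrt{18015} \approx 268.44$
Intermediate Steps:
$\sqrt{\left(-1\right) \left(-27740\right) + 44320} = \sqrt{27740 + 44320} = \sqrt{72060} = 2 \sqrt{18015}$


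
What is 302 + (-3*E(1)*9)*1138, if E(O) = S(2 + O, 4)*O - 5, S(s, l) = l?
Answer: 31028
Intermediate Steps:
E(O) = -5 + 4*O (E(O) = 4*O - 5 = -5 + 4*O)
302 + (-3*E(1)*9)*1138 = 302 + (-3*(-5 + 4*1)*9)*1138 = 302 + (-3*(-5 + 4)*9)*1138 = 302 + (-3*(-1)*9)*1138 = 302 + (3*9)*1138 = 302 + 27*1138 = 302 + 30726 = 31028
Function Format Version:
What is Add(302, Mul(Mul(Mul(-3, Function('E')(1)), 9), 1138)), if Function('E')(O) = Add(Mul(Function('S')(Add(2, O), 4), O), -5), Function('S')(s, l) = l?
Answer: 31028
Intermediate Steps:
Function('E')(O) = Add(-5, Mul(4, O)) (Function('E')(O) = Add(Mul(4, O), -5) = Add(-5, Mul(4, O)))
Add(302, Mul(Mul(Mul(-3, Function('E')(1)), 9), 1138)) = Add(302, Mul(Mul(Mul(-3, Add(-5, Mul(4, 1))), 9), 1138)) = Add(302, Mul(Mul(Mul(-3, Add(-5, 4)), 9), 1138)) = Add(302, Mul(Mul(Mul(-3, -1), 9), 1138)) = Add(302, Mul(Mul(3, 9), 1138)) = Add(302, Mul(27, 1138)) = Add(302, 30726) = 31028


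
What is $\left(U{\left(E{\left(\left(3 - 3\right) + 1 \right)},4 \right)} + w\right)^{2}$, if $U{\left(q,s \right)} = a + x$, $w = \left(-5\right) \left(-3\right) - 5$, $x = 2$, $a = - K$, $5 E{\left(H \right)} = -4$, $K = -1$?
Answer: $169$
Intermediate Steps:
$E{\left(H \right)} = - \frac{4}{5}$ ($E{\left(H \right)} = \frac{1}{5} \left(-4\right) = - \frac{4}{5}$)
$a = 1$ ($a = \left(-1\right) \left(-1\right) = 1$)
$w = 10$ ($w = 15 - 5 = 10$)
$U{\left(q,s \right)} = 3$ ($U{\left(q,s \right)} = 1 + 2 = 3$)
$\left(U{\left(E{\left(\left(3 - 3\right) + 1 \right)},4 \right)} + w\right)^{2} = \left(3 + 10\right)^{2} = 13^{2} = 169$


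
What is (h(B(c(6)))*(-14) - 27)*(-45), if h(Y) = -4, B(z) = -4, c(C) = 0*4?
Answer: -1305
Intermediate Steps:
c(C) = 0
(h(B(c(6)))*(-14) - 27)*(-45) = (-4*(-14) - 27)*(-45) = (56 - 27)*(-45) = 29*(-45) = -1305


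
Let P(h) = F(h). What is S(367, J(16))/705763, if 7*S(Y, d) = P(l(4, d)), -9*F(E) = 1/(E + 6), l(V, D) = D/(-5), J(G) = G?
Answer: -5/622482966 ≈ -8.0323e-9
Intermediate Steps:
l(V, D) = -D/5 (l(V, D) = D*(-1/5) = -D/5)
F(E) = -1/(9*(6 + E)) (F(E) = -1/(9*(E + 6)) = -1/(9*(6 + E)))
P(h) = -1/(54 + 9*h)
S(Y, d) = -1/(7*(54 - 9*d/5)) (S(Y, d) = (-1/(54 + 9*(-d/5)))/7 = (-1/(54 - 9*d/5))/7 = -1/(7*(54 - 9*d/5)))
S(367, J(16))/705763 = (5/(63*(-30 + 16)))/705763 = ((5/63)/(-14))*(1/705763) = ((5/63)*(-1/14))*(1/705763) = -5/882*1/705763 = -5/622482966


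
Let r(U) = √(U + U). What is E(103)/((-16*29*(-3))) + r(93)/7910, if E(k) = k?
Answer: 103/1392 + √186/7910 ≈ 0.075718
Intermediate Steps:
r(U) = √2*√U (r(U) = √(2*U) = √2*√U)
E(103)/((-16*29*(-3))) + r(93)/7910 = 103/((-16*29*(-3))) + (√2*√93)/7910 = 103/((-464*(-3))) + √186*(1/7910) = 103/1392 + √186/7910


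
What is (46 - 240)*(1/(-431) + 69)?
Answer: -5769172/431 ≈ -13386.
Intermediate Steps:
(46 - 240)*(1/(-431) + 69) = -194*(-1/431 + 69) = -194*29738/431 = -5769172/431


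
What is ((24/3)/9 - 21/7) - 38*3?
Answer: -1045/9 ≈ -116.11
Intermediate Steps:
((24/3)/9 - 21/7) - 38*3 = ((24*(⅓))*(⅑) - 21*⅐) - 114 = (8*(⅑) - 3) - 114 = (8/9 - 3) - 114 = -19/9 - 114 = -1045/9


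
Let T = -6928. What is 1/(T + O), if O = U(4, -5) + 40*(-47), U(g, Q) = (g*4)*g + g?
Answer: -1/8740 ≈ -0.00011442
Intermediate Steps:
U(g, Q) = g + 4*g² (U(g, Q) = (4*g)*g + g = 4*g² + g = g + 4*g²)
O = -1812 (O = 4*(1 + 4*4) + 40*(-47) = 4*(1 + 16) - 1880 = 4*17 - 1880 = 68 - 1880 = -1812)
1/(T + O) = 1/(-6928 - 1812) = 1/(-8740) = -1/8740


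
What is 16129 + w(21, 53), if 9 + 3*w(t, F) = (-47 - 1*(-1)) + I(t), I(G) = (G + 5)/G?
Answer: 1014998/63 ≈ 16111.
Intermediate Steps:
I(G) = (5 + G)/G
w(t, F) = -55/3 + (5 + t)/(3*t) (w(t, F) = -3 + ((-47 - 1*(-1)) + (5 + t)/t)/3 = -3 + ((-47 + 1) + (5 + t)/t)/3 = -3 + (-46 + (5 + t)/t)/3 = -3 + (-46/3 + (5 + t)/(3*t)) = -55/3 + (5 + t)/(3*t))
16129 + w(21, 53) = 16129 + (-18 + (5/3)/21) = 16129 + (-18 + (5/3)*(1/21)) = 16129 + (-18 + 5/63) = 16129 - 1129/63 = 1014998/63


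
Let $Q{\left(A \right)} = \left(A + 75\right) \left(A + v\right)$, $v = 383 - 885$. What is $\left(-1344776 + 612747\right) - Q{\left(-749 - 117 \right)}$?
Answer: $-1814117$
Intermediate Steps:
$v = -502$ ($v = 383 - 885 = -502$)
$Q{\left(A \right)} = \left(-502 + A\right) \left(75 + A\right)$ ($Q{\left(A \right)} = \left(A + 75\right) \left(A - 502\right) = \left(75 + A\right) \left(-502 + A\right) = \left(-502 + A\right) \left(75 + A\right)$)
$\left(-1344776 + 612747\right) - Q{\left(-749 - 117 \right)} = \left(-1344776 + 612747\right) - \left(-37650 + \left(-749 - 117\right)^{2} - 427 \left(-749 - 117\right)\right) = -732029 - \left(-37650 + \left(-749 - 117\right)^{2} - 427 \left(-749 - 117\right)\right) = -732029 - \left(-37650 + \left(-866\right)^{2} - -369782\right) = -732029 - \left(-37650 + 749956 + 369782\right) = -732029 - 1082088 = -1814117$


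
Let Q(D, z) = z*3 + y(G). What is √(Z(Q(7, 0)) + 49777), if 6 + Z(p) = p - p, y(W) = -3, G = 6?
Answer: √49771 ≈ 223.09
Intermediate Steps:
Q(D, z) = -3 + 3*z (Q(D, z) = z*3 - 3 = 3*z - 3 = -3 + 3*z)
Z(p) = -6 (Z(p) = -6 + (p - p) = -6 + 0 = -6)
√(Z(Q(7, 0)) + 49777) = √(-6 + 49777) = √49771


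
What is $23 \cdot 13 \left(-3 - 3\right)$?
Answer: $-1794$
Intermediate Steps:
$23 \cdot 13 \left(-3 - 3\right) = 299 \left(-3 - 3\right) = 299 \left(-6\right) = -1794$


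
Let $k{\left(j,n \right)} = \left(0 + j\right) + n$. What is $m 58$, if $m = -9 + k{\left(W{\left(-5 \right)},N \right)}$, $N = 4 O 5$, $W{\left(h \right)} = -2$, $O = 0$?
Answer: $-638$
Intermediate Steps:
$N = 0$ ($N = 4 \cdot 0 \cdot 5 = 0 \cdot 5 = 0$)
$k{\left(j,n \right)} = j + n$
$m = -11$ ($m = -9 + \left(-2 + 0\right) = -9 - 2 = -11$)
$m 58 = \left(-11\right) 58 = -638$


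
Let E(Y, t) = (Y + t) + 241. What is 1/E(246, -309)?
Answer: 1/178 ≈ 0.0056180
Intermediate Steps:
E(Y, t) = 241 + Y + t
1/E(246, -309) = 1/(241 + 246 - 309) = 1/178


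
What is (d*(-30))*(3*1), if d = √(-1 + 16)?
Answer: -90*√15 ≈ -348.57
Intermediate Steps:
d = √15 ≈ 3.8730
(d*(-30))*(3*1) = (√15*(-30))*(3*1) = -30*√15*3 = -90*√15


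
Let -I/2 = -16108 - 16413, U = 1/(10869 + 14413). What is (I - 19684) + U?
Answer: 1146740957/25282 ≈ 45358.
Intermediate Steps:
U = 1/25282 ≈ 3.9554e-5
I = 65042 (I = -2*(-16108 - 16413) = -2*(-32521) = 65042)
(I - 19684) + U = (65042 - 19684) + 1/25282 = 45358 + 1/25282 = 1146740957/25282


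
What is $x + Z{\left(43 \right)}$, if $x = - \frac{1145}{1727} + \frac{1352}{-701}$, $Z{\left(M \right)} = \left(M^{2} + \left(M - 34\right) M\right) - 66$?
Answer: $\frac{2623923041}{1210627} \approx 2167.4$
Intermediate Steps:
$Z{\left(M \right)} = -66 + M^{2} + M \left(-34 + M\right)$ ($Z{\left(M \right)} = \left(M^{2} + \left(M - 34\right) M\right) - 66 = \left(M^{2} + \left(-34 + M\right) M\right) - 66 = \left(M^{2} + M \left(-34 + M\right)\right) - 66 = -66 + M^{2} + M \left(-34 + M\right)$)
$x = - \frac{3137549}{1210627}$ ($x = \left(-1145\right) \frac{1}{1727} + 1352 \left(- \frac{1}{701}\right) = - \frac{1145}{1727} - \frac{1352}{701} = - \frac{3137549}{1210627} \approx -2.5917$)
$x + Z{\left(43 \right)} = - \frac{3137549}{1210627} - \left(1528 - 3698\right) = - \frac{3137549}{1210627} - -2170 = - \frac{3137549}{1210627} + 2170 = \frac{2623923041}{1210627}$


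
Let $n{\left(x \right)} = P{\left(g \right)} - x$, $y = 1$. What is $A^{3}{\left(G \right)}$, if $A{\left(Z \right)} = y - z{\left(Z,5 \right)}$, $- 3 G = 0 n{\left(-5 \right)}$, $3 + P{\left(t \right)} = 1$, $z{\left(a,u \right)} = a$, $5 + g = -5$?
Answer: $1$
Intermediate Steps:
$g = -10$ ($g = -5 - 5 = -10$)
$P{\left(t \right)} = -2$ ($P{\left(t \right)} = -3 + 1 = -2$)
$n{\left(x \right)} = -2 - x$
$G = 0$ ($G = - \frac{0 \left(-2 - -5\right)}{3} = - \frac{0 \left(-2 + 5\right)}{3} = - \frac{0 \cdot 3}{3} = \left(- \frac{1}{3}\right) 0 = 0$)
$A{\left(Z \right)} = 1 - Z$
$A^{3}{\left(G \right)} = \left(1 - 0\right)^{3} = \left(1 + 0\right)^{3} = 1^{3} = 1$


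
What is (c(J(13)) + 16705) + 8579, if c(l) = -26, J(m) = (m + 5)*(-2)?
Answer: 25258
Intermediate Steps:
J(m) = -10 - 2*m (J(m) = (5 + m)*(-2) = -10 - 2*m)
(c(J(13)) + 16705) + 8579 = (-26 + 16705) + 8579 = 16679 + 8579 = 25258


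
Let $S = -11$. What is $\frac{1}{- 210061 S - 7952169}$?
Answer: $- \frac{1}{5641498} \approx -1.7726 \cdot 10^{-7}$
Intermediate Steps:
$\frac{1}{- 210061 S - 7952169} = \frac{1}{\left(-210061\right) \left(-11\right) - 7952169} = \frac{1}{2310671 - 7952169} = \frac{1}{-5641498} = - \frac{1}{5641498}$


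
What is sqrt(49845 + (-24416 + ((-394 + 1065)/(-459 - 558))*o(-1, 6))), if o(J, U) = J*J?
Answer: sqrt(2922250286)/339 ≈ 159.46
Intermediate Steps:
o(J, U) = J**2
sqrt(49845 + (-24416 + ((-394 + 1065)/(-459 - 558))*o(-1, 6))) = sqrt(49845 + (-24416 + ((-394 + 1065)/(-459 - 558))*(-1)**2)) = sqrt(49845 + (-24416 + (671/(-1017))*1)) = sqrt(49845 + (-24416 + (671*(-1/1017))*1)) = sqrt(49845 + (-24416 - 671/1017*1)) = sqrt(49845 + (-24416 - 671/1017)) = sqrt(49845 - 24831743/1017) = sqrt(25860622/1017) = sqrt(2922250286)/339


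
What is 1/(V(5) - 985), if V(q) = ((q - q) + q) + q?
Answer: -1/975 ≈ -0.0010256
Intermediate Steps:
V(q) = 2*q (V(q) = (0 + q) + q = q + q = 2*q)
1/(V(5) - 985) = 1/(2*5 - 985) = 1/(10 - 985) = 1/(-975) = -1/975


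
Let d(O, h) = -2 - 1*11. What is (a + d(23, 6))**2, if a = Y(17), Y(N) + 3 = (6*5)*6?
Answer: 26896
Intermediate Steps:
Y(N) = 177 (Y(N) = -3 + (6*5)*6 = -3 + 30*6 = -3 + 180 = 177)
d(O, h) = -13 (d(O, h) = -2 - 11 = -13)
a = 177
(a + d(23, 6))**2 = (177 - 13)**2 = 164**2 = 26896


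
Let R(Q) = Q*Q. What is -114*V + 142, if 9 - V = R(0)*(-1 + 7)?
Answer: -884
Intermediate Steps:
R(Q) = Q²
V = 9 (V = 9 - 0²*(-1 + 7) = 9 - 0*6 = 9 - 1*0 = 9 + 0 = 9)
-114*V + 142 = -114*9 + 142 = -1026 + 142 = -884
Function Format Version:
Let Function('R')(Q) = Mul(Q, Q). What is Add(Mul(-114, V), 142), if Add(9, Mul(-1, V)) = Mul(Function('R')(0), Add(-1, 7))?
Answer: -884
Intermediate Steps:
Function('R')(Q) = Pow(Q, 2)
V = 9 (V = Add(9, Mul(-1, Mul(Pow(0, 2), Add(-1, 7)))) = Add(9, Mul(-1, Mul(0, 6))) = Add(9, Mul(-1, 0)) = Add(9, 0) = 9)
Add(Mul(-114, V), 142) = Add(Mul(-114, 9), 142) = Add(-1026, 142) = -884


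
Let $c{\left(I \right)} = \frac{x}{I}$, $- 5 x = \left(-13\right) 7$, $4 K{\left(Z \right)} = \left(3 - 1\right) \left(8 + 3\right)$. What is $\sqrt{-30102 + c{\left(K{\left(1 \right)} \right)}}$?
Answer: $\frac{2 i \sqrt{22762135}}{55} \approx 173.49 i$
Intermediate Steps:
$K{\left(Z \right)} = \frac{11}{2}$ ($K{\left(Z \right)} = \frac{\left(3 - 1\right) \left(8 + 3\right)}{4} = \frac{2 \cdot 11}{4} = \frac{1}{4} \cdot 22 = \frac{11}{2}$)
$x = \frac{91}{5}$ ($x = - \frac{\left(-13\right) 7}{5} = \left(- \frac{1}{5}\right) \left(-91\right) = \frac{91}{5} \approx 18.2$)
$c{\left(I \right)} = \frac{91}{5 I}$
$\sqrt{-30102 + c{\left(K{\left(1 \right)} \right)}} = \sqrt{-30102 + \frac{91}{5 \cdot \frac{11}{2}}} = \sqrt{-30102 + \frac{91}{5} \cdot \frac{2}{11}} = \sqrt{-30102 + \frac{182}{55}} = \sqrt{- \frac{1655428}{55}} = \frac{2 i \sqrt{22762135}}{55}$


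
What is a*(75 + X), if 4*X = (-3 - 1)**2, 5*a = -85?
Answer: -1343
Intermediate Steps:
a = -17 (a = (1/5)*(-85) = -17)
X = 4 (X = (-3 - 1)**2/4 = (1/4)*(-4)**2 = (1/4)*16 = 4)
a*(75 + X) = -17*(75 + 4) = -17*79 = -1343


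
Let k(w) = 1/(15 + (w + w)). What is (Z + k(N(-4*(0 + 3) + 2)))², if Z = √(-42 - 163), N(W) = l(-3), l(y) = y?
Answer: -16604/81 + 2*I*√205/9 ≈ -204.99 + 3.1817*I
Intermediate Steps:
N(W) = -3
Z = I*√205 (Z = √(-205) = I*√205 ≈ 14.318*I)
k(w) = 1/(15 + 2*w)
(Z + k(N(-4*(0 + 3) + 2)))² = (I*√205 + 1/(15 + 2*(-3)))² = (I*√205 + 1/(15 - 6))² = (I*√205 + 1/9)² = (I*√205 + ⅑)² = (⅑ + I*√205)²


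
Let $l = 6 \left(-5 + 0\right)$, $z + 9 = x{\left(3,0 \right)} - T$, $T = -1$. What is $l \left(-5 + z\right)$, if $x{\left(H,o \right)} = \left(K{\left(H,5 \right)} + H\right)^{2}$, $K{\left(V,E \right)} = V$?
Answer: $-690$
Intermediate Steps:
$x{\left(H,o \right)} = 4 H^{2}$ ($x{\left(H,o \right)} = \left(H + H\right)^{2} = \left(2 H\right)^{2} = 4 H^{2}$)
$z = 28$ ($z = -9 - \left(-1 - 4 \cdot 3^{2}\right) = -9 + \left(4 \cdot 9 + 1\right) = -9 + \left(36 + 1\right) = -9 + 37 = 28$)
$l = -30$ ($l = 6 \left(-5\right) = -30$)
$l \left(-5 + z\right) = - 30 \left(-5 + 28\right) = \left(-30\right) 23 = -690$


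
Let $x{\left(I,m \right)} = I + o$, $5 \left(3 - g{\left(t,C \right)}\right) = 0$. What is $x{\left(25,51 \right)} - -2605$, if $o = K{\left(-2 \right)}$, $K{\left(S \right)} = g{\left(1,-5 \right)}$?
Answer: $2633$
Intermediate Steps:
$g{\left(t,C \right)} = 3$ ($g{\left(t,C \right)} = 3 - 0 = 3 + 0 = 3$)
$K{\left(S \right)} = 3$
$o = 3$
$x{\left(I,m \right)} = 3 + I$ ($x{\left(I,m \right)} = I + 3 = 3 + I$)
$x{\left(25,51 \right)} - -2605 = \left(3 + 25\right) - -2605 = 28 + 2605 = 2633$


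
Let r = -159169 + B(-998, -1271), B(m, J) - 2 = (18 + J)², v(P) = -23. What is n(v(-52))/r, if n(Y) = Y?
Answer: -23/1410842 ≈ -1.6302e-5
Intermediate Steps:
B(m, J) = 2 + (18 + J)²
r = 1410842 (r = -159169 + (2 + (18 - 1271)²) = -159169 + (2 + (-1253)²) = -159169 + (2 + 1570009) = -159169 + 1570011 = 1410842)
n(v(-52))/r = -23/1410842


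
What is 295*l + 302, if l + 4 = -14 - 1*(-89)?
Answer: 21247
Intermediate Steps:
l = 71 (l = -4 + (-14 - 1*(-89)) = -4 + (-14 + 89) = -4 + 75 = 71)
295*l + 302 = 295*71 + 302 = 20945 + 302 = 21247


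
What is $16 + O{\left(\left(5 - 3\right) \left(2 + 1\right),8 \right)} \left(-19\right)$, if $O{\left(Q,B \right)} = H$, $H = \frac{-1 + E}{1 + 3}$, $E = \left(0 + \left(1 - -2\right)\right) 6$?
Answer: $- \frac{259}{4} \approx -64.75$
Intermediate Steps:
$E = 18$ ($E = \left(0 + \left(1 + 2\right)\right) 6 = \left(0 + 3\right) 6 = 3 \cdot 6 = 18$)
$H = \frac{17}{4}$ ($H = \frac{-1 + 18}{1 + 3} = \frac{17}{4} \approx 4.25$)
$O{\left(Q,B \right)} = \frac{17}{4}$
$16 + O{\left(\left(5 - 3\right) \left(2 + 1\right),8 \right)} \left(-19\right) = 16 + \frac{17}{4} \left(-19\right) = 16 - \frac{323}{4} = - \frac{259}{4}$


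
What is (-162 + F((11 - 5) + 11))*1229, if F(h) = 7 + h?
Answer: -169602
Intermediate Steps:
(-162 + F((11 - 5) + 11))*1229 = (-162 + (7 + ((11 - 5) + 11)))*1229 = (-162 + (7 + (6 + 11)))*1229 = (-162 + (7 + 17))*1229 = (-162 + 24)*1229 = -138*1229 = -169602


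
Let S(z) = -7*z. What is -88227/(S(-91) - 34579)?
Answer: 29409/11314 ≈ 2.5993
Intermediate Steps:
-88227/(S(-91) - 34579) = -88227/(-7*(-91) - 34579) = -88227/(637 - 34579) = -88227/(-33942) = -88227*(-1/33942) = 29409/11314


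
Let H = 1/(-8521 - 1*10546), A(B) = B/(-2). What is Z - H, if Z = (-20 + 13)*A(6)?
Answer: 400408/19067 ≈ 21.000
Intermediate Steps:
A(B) = -B/2 (A(B) = B*(-½) = -B/2)
Z = 21 (Z = (-20 + 13)*(-½*6) = -7*(-3) = 21)
H = -1/19067 (H = 1/(-8521 - 10546) = 1/(-19067) = -1/19067 ≈ -5.2447e-5)
Z - H = 21 - 1*(-1/19067) = 21 + 1/19067 = 400408/19067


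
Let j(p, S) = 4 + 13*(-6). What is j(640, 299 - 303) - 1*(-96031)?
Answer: 95957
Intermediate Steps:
j(p, S) = -74 (j(p, S) = 4 - 78 = -74)
j(640, 299 - 303) - 1*(-96031) = -74 - 1*(-96031) = -74 + 96031 = 95957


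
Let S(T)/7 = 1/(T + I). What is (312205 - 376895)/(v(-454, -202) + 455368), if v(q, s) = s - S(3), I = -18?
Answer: -970350/6827497 ≈ -0.14212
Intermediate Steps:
S(T) = 7/(-18 + T) (S(T) = 7/(T - 18) = 7/(-18 + T))
v(q, s) = 7/15 + s (v(q, s) = s - 7/(-18 + 3) = s - 7/(-15) = s - 7*(-1)/15 = s - 1*(-7/15) = s + 7/15 = 7/15 + s)
(312205 - 376895)/(v(-454, -202) + 455368) = (312205 - 376895)/((7/15 - 202) + 455368) = -64690/(-3023/15 + 455368) = -64690/6827497/15 = -64690*15/6827497 = -970350/6827497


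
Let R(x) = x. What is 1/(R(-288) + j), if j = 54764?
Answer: 1/54476 ≈ 1.8357e-5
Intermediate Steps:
1/(R(-288) + j) = 1/(-288 + 54764) = 1/54476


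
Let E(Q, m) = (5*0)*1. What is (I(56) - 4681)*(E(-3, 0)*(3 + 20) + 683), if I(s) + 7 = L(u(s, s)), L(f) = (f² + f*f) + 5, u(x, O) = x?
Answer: 1085287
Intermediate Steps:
L(f) = 5 + 2*f² (L(f) = (f² + f²) + 5 = 2*f² + 5 = 5 + 2*f²)
E(Q, m) = 0 (E(Q, m) = 0*1 = 0)
I(s) = -2 + 2*s² (I(s) = -7 + (5 + 2*s²) = -2 + 2*s²)
(I(56) - 4681)*(E(-3, 0)*(3 + 20) + 683) = ((-2 + 2*56²) - 4681)*(0*(3 + 20) + 683) = ((-2 + 2*3136) - 4681)*(0*23 + 683) = ((-2 + 6272) - 4681)*(0 + 683) = (6270 - 4681)*683 = 1589*683 = 1085287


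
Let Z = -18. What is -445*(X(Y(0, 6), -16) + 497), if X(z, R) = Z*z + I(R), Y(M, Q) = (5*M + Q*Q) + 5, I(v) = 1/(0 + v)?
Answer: 1716365/16 ≈ 1.0727e+5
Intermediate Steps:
I(v) = 1/v
Y(M, Q) = 5 + Q² + 5*M (Y(M, Q) = (5*M + Q²) + 5 = (Q² + 5*M) + 5 = 5 + Q² + 5*M)
X(z, R) = 1/R - 18*z (X(z, R) = -18*z + 1/R = 1/R - 18*z)
-445*(X(Y(0, 6), -16) + 497) = -445*((1/(-16) - 18*(5 + 6² + 5*0)) + 497) = -445*((-1/16 - 18*(5 + 36 + 0)) + 497) = -445*((-1/16 - 18*41) + 497) = -445*((-1/16 - 738) + 497) = -445*(-11809/16 + 497) = -445*(-3857/16) = 1716365/16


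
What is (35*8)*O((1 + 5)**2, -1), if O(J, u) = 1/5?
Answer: 56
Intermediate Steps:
O(J, u) = 1/5
(35*8)*O((1 + 5)**2, -1) = (35*8)*(1/5) = 280*(1/5) = 56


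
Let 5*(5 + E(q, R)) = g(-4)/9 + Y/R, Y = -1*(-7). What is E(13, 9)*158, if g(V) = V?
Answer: -11692/15 ≈ -779.47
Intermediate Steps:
Y = 7
E(q, R) = -229/45 + 7/(5*R) (E(q, R) = -5 + (-4/9 + 7/R)/5 = -5 + (-4/45 + 7/(5*R)) = -229/45 + 7/(5*R))
E(13, 9)*158 = ((1/45)*(63 - 229*9)/9)*158 = ((1/45)*(1/9)*(63 - 2061))*158 = ((1/45)*(1/9)*(-1998))*158 = -74/15*158 = -11692/15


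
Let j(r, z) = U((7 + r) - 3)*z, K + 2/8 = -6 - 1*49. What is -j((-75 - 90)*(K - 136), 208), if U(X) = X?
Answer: -6564532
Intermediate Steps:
K = -221/4 (K = -1/4 + (-6 - 1*49) = -1/4 + (-6 - 49) = -1/4 - 55 = -221/4 ≈ -55.250)
j(r, z) = z*(4 + r) (j(r, z) = ((7 + r) - 3)*z = (4 + r)*z = z*(4 + r))
-j((-75 - 90)*(K - 136), 208) = -208*(4 + (-75 - 90)*(-221/4 - 136)) = -208*(4 - 165*(-765/4)) = -208*(4 + 126225/4) = -208*126241/4 = -1*6564532 = -6564532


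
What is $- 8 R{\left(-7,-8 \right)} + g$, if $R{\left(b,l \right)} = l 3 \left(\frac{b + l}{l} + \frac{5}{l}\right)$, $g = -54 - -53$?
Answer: $239$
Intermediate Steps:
$g = -1$ ($g = -54 + 53 = -1$)
$R{\left(b,l \right)} = 3 l \left(\frac{5}{l} + \frac{b + l}{l}\right)$ ($R{\left(b,l \right)} = 3 l \left(\frac{b + l}{l} + \frac{5}{l}\right) = 3 l \left(\frac{5}{l} + \frac{b + l}{l}\right)$)
$- 8 R{\left(-7,-8 \right)} + g = - 8 \left(15 + 3 \left(-7\right) + 3 \left(-8\right)\right) - 1 = - 8 \left(15 - 21 - 24\right) - 1 = \left(-8\right) \left(-30\right) - 1 = 240 - 1 = 239$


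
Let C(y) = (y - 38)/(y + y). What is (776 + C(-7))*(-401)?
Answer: -4374509/14 ≈ -3.1247e+5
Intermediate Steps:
C(y) = (-38 + y)/(2*y) (C(y) = (-38 + y)/((2*y)) = (-38 + y)*(1/(2*y)) = (-38 + y)/(2*y))
(776 + C(-7))*(-401) = (776 + (½)*(-38 - 7)/(-7))*(-401) = (776 + (½)*(-⅐)*(-45))*(-401) = (776 + 45/14)*(-401) = (10909/14)*(-401) = -4374509/14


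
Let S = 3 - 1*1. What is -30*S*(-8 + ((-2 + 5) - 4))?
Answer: 540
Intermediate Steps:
S = 2 (S = 3 - 1 = 2)
-30*S*(-8 + ((-2 + 5) - 4)) = -60*(-8 + ((-2 + 5) - 4)) = -60*(-8 + (3 - 4)) = -60*(-8 - 1) = -60*(-9) = -30*(-18) = 540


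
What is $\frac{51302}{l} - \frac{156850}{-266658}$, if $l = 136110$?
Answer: $\frac{2919078518}{3024568365} \approx 0.96512$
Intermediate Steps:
$\frac{51302}{l} - \frac{156850}{-266658} = \frac{51302}{136110} - \frac{156850}{-266658} = 51302 \cdot \frac{1}{136110} - - \frac{78425}{133329} = \frac{25651}{68055} + \frac{78425}{133329} = \frac{2919078518}{3024568365}$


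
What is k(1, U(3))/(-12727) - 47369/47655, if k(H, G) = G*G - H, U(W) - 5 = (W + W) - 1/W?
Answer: -608239688/606505185 ≈ -1.0029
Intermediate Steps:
U(W) = 5 - 1/W + 2*W (U(W) = 5 + ((W + W) - 1/W) = 5 + (2*W - 1/W) = 5 + (-1/W + 2*W) = 5 - 1/W + 2*W)
k(H, G) = G² - H
k(1, U(3))/(-12727) - 47369/47655 = ((5 - 1/3 + 2*3)² - 1*1)/(-12727) - 47369/47655 = ((5 - 1*⅓ + 6)² - 1)*(-1/12727) - 47369*1/47655 = ((5 - ⅓ + 6)² - 1)*(-1/12727) - 47369/47655 = ((32/3)² - 1)*(-1/12727) - 47369/47655 = (1024/9 - 1)*(-1/12727) - 47369/47655 = (1015/9)*(-1/12727) - 47369/47655 = -1015/114543 - 47369/47655 = -608239688/606505185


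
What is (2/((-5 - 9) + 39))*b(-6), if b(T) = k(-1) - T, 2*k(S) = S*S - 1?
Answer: 12/25 ≈ 0.48000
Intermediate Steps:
k(S) = -½ + S²/2 (k(S) = (S*S - 1)/2 = (S² - 1)/2 = (-1 + S²)/2 = -½ + S²/2)
b(T) = -T (b(T) = (-½ + (½)*(-1)²) - T = (-½ + (½)*1) - T = (-½ + ½) - T = 0 - T = -T)
(2/((-5 - 9) + 39))*b(-6) = (2/((-5 - 9) + 39))*(-1*(-6)) = (2/(-14 + 39))*6 = (2/25)*6 = 12/25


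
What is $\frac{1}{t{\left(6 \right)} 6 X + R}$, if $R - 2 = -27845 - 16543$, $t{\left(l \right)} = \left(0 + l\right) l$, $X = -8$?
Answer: $- \frac{1}{46114} \approx -2.1685 \cdot 10^{-5}$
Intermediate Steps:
$t{\left(l \right)} = l^{2}$ ($t{\left(l \right)} = l l = l^{2}$)
$R = -44386$ ($R = 2 - 44388 = -44386$)
$\frac{1}{t{\left(6 \right)} 6 X + R} = \frac{1}{6^{2} \cdot 6 \left(-8\right) - 44386} = \frac{1}{36 \cdot 6 \left(-8\right) - 44386} = \frac{1}{216 \left(-8\right) - 44386} = \frac{1}{-1728 - 44386} = \frac{1}{-46114} = - \frac{1}{46114}$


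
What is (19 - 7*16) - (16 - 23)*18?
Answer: 33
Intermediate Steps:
(19 - 7*16) - (16 - 23)*18 = (19 - 112) - (-7)*18 = -93 - 1*(-126) = -93 + 126 = 33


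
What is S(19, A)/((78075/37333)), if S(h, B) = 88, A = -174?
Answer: 3285304/78075 ≈ 42.079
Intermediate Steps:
S(19, A)/((78075/37333)) = 88/((78075/37333)) = 88/((78075*(1/37333))) = 88/(78075/37333) = 88*(37333/78075) = 3285304/78075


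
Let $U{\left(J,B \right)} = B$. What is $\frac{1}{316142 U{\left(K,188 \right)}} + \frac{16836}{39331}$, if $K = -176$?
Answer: $\frac{1000642581187}{2337626028376} \approx 0.42806$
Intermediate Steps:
$\frac{1}{316142 U{\left(K,188 \right)}} + \frac{16836}{39331} = \frac{1}{316142 \cdot 188} + \frac{16836}{39331} = \frac{1}{316142} \cdot \frac{1}{188} + 16836 \cdot \frac{1}{39331} = \frac{1}{59434696} + \frac{16836}{39331} = \frac{1000642581187}{2337626028376}$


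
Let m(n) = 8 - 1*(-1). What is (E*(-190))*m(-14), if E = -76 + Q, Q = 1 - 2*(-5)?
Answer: 111150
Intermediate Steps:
m(n) = 9 (m(n) = 8 + 1 = 9)
Q = 11 (Q = 1 + 10 = 11)
E = -65 (E = -76 + 11 = -65)
(E*(-190))*m(-14) = -65*(-190)*9 = 12350*9 = 111150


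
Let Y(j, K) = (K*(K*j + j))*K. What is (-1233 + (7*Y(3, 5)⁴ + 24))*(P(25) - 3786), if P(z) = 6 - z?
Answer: -1092201464149755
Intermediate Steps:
Y(j, K) = K²*(j + K*j) (Y(j, K) = (K*(j + K*j))*K = K²*(j + K*j))
(-1233 + (7*Y(3, 5)⁴ + 24))*(P(25) - 3786) = (-1233 + (7*(3*5²*(1 + 5))⁴ + 24))*((6 - 1*25) - 3786) = (-1233 + (7*(3*25*6)⁴ + 24))*((6 - 25) - 3786) = (-1233 + (7*450⁴ + 24))*(-19 - 3786) = (-1233 + (7*41006250000 + 24))*(-3805) = (-1233 + (287043750000 + 24))*(-3805) = (-1233 + 287043750024)*(-3805) = 287043748791*(-3805) = -1092201464149755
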